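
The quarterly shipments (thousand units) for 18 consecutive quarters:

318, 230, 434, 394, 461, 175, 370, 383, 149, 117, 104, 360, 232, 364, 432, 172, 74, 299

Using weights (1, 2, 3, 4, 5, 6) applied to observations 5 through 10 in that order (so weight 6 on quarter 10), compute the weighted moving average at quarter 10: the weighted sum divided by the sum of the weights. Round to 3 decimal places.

233.333

Weighted sum: 1·461 + 2·175 + 3·370 + 4·383 + 5·149 + 6·117 = 461 + 350 + 1110 + 1532 + 745 + 702 = 4900
Weight total: 1 + 2 + 3 + 4 + 5 + 6 = 21
WMA = 4900 / 21 = 233.333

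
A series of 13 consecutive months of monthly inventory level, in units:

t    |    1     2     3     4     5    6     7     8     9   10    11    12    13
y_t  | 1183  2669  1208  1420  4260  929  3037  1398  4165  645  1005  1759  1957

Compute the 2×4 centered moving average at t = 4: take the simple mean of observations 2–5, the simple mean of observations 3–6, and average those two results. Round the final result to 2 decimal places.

Sum over 2–5: 2669 + 1208 + 1420 + 4260 = 9557
Sum over 3–6: 1208 + 1420 + 4260 + 929 = 7817
CMA at t=4 = (9557 + 7817) / (2·4) = 17374 / 8 = 2171.75

2171.75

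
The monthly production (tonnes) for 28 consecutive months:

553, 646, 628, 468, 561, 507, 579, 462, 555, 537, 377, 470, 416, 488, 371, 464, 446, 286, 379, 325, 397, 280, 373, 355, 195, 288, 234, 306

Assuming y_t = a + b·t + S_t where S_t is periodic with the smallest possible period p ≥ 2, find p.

First differences y_{t+1} − y_t: 93, -18, -160, 93, -54, 72, -117, 93, -18, -160, 93, -54, 72, -117, 93, -18, …
The difference pattern repeats every 7 terms and not for any smaller step, so p = 7.

7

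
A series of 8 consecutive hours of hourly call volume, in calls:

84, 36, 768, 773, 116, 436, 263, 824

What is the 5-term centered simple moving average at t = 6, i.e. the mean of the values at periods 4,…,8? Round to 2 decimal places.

Sum of periods 4–8: 773 + 116 + 436 + 263 + 824 = 2412
Divide by 5: 2412 / 5 = 482.40

482.40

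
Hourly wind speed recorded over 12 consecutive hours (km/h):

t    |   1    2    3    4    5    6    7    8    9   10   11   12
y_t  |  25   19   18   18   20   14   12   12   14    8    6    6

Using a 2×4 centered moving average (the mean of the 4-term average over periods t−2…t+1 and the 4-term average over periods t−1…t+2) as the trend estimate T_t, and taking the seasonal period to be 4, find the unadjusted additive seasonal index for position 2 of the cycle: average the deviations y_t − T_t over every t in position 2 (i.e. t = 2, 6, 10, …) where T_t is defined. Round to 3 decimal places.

-1.250

Season position 2 occurs at t = 6, 10 (where T_t is defined).
t=6: T_6 = 15.25000; y_6 − T_6 = 14 − 15.25000 = -1.25000
t=10: T_10 = 9.25000; y_10 − T_10 = 8 − 9.25000 = -1.25000
Mean deviation: (-1.25000 + -1.25000) / 2 = -1.250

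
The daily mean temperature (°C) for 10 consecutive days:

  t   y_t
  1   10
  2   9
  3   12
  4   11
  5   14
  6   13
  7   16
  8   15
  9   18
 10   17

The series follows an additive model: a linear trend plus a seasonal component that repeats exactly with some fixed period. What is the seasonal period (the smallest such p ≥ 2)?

First differences y_{t+1} − y_t: -1, 3, -1, 3, -1, 3, …
The difference pattern repeats every 2 terms and not for any smaller step, so p = 2.

2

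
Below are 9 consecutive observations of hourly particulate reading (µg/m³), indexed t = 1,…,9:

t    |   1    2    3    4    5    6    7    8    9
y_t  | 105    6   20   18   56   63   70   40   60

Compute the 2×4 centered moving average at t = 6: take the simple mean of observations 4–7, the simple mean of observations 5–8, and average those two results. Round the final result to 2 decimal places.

54.50

Sum over 4–7: 18 + 56 + 63 + 70 = 207
Sum over 5–8: 56 + 63 + 70 + 40 = 229
CMA at t=6 = (207 + 229) / (2·4) = 436 / 8 = 54.50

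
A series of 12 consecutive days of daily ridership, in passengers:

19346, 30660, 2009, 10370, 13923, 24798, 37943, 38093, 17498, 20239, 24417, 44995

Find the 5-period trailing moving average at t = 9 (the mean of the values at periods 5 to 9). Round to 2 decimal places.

26451.00

Sum of periods 5–9: 13923 + 24798 + 37943 + 38093 + 17498 = 132255
Divide by 5: 132255 / 5 = 26451.00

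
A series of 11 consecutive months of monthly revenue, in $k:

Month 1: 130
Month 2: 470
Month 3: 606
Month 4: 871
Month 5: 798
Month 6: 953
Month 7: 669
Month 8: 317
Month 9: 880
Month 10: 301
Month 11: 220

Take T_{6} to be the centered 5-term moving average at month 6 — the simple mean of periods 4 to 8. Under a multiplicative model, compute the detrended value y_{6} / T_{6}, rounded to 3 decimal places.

Trend T_6 = (871 + 798 + 953 + 669 + 317) / 5 = 3608/5 = 721.60000
Ratio to trend: 953 / 721.60000 = 1.321

1.321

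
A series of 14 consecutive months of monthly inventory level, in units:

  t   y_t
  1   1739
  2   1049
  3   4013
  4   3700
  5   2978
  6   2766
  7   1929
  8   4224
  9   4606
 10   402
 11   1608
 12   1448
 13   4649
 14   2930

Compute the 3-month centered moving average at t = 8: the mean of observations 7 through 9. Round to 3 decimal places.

Sum of periods 7–9: 1929 + 4224 + 4606 = 10759
Divide by 3: 10759 / 3 = 3586.333

3586.333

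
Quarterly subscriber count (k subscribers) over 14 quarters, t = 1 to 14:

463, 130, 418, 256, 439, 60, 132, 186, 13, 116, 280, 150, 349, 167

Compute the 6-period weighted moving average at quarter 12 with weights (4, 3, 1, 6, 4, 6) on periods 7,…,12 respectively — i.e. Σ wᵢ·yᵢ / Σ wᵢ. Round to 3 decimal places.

Weighted sum: 4·132 + 3·186 + 1·13 + 6·116 + 4·280 + 6·150 = 528 + 558 + 13 + 696 + 1120 + 900 = 3815
Weight total: 4 + 3 + 1 + 6 + 4 + 6 = 24
WMA = 3815 / 24 = 158.958

158.958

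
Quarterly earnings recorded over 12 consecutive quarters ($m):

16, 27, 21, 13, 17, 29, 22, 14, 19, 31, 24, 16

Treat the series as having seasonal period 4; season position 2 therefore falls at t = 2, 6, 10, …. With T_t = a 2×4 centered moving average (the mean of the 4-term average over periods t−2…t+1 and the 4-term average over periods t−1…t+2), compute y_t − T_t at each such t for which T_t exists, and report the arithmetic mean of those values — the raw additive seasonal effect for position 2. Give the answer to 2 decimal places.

Season position 2 occurs at t = 6, 10 (where T_t is defined).
t=6: T_6 = 20.3750; y_6 − T_6 = 29 − 20.3750 = 8.6250
t=10: T_10 = 22.2500; y_10 − T_10 = 31 − 22.2500 = 8.7500
Mean deviation: (8.6250 + 8.7500) / 2 = 8.69

8.69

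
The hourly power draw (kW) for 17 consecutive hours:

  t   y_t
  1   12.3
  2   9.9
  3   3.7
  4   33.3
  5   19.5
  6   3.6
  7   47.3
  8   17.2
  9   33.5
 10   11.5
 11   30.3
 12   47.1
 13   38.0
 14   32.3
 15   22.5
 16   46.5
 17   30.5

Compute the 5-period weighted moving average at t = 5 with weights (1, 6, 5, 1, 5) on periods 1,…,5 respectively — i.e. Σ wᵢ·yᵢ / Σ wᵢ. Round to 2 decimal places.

12.28

Weighted sum: 1·12.3 + 6·9.9 + 5·3.7 + 1·33.3 + 5·19.5 = 12.3 + 59.4 + 18.5 + 33.3 + 97.5 = 221.0
Weight total: 1 + 6 + 5 + 1 + 5 = 18
WMA = 221.0 / 18 = 12.28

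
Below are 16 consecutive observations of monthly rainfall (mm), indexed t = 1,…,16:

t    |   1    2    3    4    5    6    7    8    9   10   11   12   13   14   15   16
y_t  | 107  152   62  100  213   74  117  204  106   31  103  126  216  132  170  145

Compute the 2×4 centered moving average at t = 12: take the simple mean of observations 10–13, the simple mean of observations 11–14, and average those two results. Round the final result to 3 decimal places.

Sum over 10–13: 31 + 103 + 126 + 216 = 476
Sum over 11–14: 103 + 126 + 216 + 132 = 577
CMA at t=12 = (476 + 577) / (2·4) = 1053 / 8 = 131.625

131.625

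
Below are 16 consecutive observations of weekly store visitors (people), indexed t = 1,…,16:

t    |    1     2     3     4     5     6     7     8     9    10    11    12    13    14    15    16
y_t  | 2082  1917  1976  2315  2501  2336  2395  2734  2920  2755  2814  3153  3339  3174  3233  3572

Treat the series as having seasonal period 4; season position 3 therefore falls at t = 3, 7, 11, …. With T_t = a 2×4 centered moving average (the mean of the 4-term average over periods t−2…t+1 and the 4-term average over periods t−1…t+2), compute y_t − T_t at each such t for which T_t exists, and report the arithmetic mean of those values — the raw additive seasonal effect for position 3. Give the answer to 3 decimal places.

Season position 3 occurs at t = 3, 7, 11 (where T_t is defined).
t=3: T_3 = 2124.87500; y_3 − T_3 = 1976 − 2124.87500 = -148.87500
t=7: T_7 = 2543.87500; y_7 − T_7 = 2395 − 2543.87500 = -148.87500
t=11: T_11 = 2962.87500; y_11 − T_11 = 2814 − 2962.87500 = -148.87500
Mean deviation: (-148.87500 + -148.87500 + -148.87500) / 3 = -148.875

-148.875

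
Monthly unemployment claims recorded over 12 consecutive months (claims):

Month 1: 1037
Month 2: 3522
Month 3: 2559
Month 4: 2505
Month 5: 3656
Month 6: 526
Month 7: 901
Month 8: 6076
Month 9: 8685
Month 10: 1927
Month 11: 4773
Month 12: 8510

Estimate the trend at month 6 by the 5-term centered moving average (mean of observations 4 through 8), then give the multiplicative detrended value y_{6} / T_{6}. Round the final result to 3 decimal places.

0.192

Trend T_6 = (2505 + 3656 + 526 + 901 + 6076) / 5 = 13664/5 = 2732.80000
Ratio to trend: 526 / 2732.80000 = 0.192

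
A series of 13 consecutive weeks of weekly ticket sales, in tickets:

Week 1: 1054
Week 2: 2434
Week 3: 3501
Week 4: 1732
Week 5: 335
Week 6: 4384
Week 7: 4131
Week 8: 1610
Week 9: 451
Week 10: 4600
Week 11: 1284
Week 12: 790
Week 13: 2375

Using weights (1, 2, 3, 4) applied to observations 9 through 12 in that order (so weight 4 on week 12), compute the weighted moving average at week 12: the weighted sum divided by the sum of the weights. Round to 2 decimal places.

1666.30

Weighted sum: 1·451 + 2·4600 + 3·1284 + 4·790 = 451 + 9200 + 3852 + 3160 = 16663
Weight total: 1 + 2 + 3 + 4 = 10
WMA = 16663 / 10 = 1666.30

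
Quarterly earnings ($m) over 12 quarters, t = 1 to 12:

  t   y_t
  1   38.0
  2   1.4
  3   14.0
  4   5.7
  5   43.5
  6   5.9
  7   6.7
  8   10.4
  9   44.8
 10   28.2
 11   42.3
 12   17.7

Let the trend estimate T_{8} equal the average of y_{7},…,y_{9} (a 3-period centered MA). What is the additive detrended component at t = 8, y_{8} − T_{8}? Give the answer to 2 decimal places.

-10.23

Trend T_8 = (6.7 + 10.4 + 44.8) / 3 = 61.9/3 = 20.6333
Detrended value: 10.4 − 20.6333 = -10.23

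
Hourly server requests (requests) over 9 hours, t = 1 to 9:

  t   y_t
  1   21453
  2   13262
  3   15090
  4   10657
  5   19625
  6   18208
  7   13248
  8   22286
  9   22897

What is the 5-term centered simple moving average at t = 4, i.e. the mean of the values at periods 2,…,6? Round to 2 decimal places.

Sum of periods 2–6: 13262 + 15090 + 10657 + 19625 + 18208 = 76842
Divide by 5: 76842 / 5 = 15368.40

15368.40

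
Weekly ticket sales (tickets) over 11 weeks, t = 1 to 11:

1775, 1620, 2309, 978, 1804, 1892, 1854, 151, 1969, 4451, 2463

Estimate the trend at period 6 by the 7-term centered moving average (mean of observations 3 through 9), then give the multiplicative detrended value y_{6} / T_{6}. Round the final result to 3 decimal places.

1.209

Trend T_6 = (2309 + 978 + 1804 + 1892 + 1854 + 151 + 1969) / 7 = 10957/7 = 1565.28571
Ratio to trend: 1892 / 1565.28571 = 1.209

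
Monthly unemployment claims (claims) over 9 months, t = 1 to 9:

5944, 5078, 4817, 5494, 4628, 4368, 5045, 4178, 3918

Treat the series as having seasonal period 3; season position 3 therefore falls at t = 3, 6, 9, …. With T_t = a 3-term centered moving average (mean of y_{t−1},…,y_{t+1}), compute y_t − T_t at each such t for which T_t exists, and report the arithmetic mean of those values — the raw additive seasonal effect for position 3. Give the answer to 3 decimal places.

-312.500

Season position 3 occurs at t = 3, 6 (where T_t is defined).
t=3: T_3 = 5129.66667; y_3 − T_3 = 4817 − 5129.66667 = -312.66667
t=6: T_6 = 4680.33333; y_6 − T_6 = 4368 − 4680.33333 = -312.33333
Mean deviation: (-312.66667 + -312.33333) / 2 = -312.500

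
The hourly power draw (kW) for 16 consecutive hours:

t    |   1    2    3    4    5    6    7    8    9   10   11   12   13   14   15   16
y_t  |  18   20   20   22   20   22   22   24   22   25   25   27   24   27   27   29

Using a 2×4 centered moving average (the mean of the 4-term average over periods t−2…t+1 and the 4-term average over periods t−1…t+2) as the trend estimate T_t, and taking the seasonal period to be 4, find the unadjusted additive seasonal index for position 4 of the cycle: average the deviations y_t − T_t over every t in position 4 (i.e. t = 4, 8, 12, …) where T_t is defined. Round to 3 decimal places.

1.292

Season position 4 occurs at t = 4, 8, 12 (where T_t is defined).
t=4: T_4 = 20.75000; y_4 − T_4 = 22 − 20.75000 = 1.25000
t=8: T_8 = 22.87500; y_8 − T_8 = 24 − 22.87500 = 1.12500
t=12: T_12 = 25.50000; y_12 − T_12 = 27 − 25.50000 = 1.50000
Mean deviation: (1.25000 + 1.12500 + 1.50000) / 3 = 1.292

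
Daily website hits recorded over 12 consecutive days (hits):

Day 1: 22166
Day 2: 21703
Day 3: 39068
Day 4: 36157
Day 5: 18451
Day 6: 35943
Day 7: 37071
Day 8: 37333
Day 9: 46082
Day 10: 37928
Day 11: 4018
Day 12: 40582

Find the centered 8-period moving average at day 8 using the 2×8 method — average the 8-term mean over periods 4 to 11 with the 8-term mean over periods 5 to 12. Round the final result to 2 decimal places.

Sum over 4–11: 36157 + 18451 + 35943 + 37071 + 37333 + 46082 + 37928 + 4018 = 252983
Sum over 5–12: 18451 + 35943 + 37071 + 37333 + 46082 + 37928 + 4018 + 40582 = 257408
CMA at t=8 = (252983 + 257408) / (2·8) = 510391 / 16 = 31899.44

31899.44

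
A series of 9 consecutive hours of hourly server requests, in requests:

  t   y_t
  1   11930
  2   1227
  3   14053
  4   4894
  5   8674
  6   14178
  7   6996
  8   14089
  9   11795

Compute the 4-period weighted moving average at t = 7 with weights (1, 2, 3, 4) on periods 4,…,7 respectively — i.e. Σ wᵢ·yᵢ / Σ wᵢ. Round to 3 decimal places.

Weighted sum: 1·4894 + 2·8674 + 3·14178 + 4·6996 = 4894 + 17348 + 42534 + 27984 = 92760
Weight total: 1 + 2 + 3 + 4 = 10
WMA = 92760 / 10 = 9276.000

9276.000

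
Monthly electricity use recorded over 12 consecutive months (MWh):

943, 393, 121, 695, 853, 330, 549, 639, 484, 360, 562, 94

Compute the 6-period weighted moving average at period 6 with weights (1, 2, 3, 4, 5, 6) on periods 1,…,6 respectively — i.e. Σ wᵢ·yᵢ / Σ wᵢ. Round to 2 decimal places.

529.38

Weighted sum: 1·943 + 2·393 + 3·121 + 4·695 + 5·853 + 6·330 = 943 + 786 + 363 + 2780 + 4265 + 1980 = 11117
Weight total: 1 + 2 + 3 + 4 + 5 + 6 = 21
WMA = 11117 / 21 = 529.38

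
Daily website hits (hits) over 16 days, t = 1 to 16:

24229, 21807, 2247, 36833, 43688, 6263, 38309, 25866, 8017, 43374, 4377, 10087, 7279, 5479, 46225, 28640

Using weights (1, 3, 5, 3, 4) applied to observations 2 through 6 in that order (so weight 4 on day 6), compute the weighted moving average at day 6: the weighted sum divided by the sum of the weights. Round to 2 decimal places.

23051.81

Weighted sum: 1·21807 + 3·2247 + 5·36833 + 3·43688 + 4·6263 = 21807 + 6741 + 184165 + 131064 + 25052 = 368829
Weight total: 1 + 3 + 5 + 3 + 4 = 16
WMA = 368829 / 16 = 23051.81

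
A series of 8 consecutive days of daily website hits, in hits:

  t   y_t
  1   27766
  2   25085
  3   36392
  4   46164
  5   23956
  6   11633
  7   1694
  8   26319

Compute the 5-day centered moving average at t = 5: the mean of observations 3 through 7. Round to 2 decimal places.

23967.80

Sum of periods 3–7: 36392 + 46164 + 23956 + 11633 + 1694 = 119839
Divide by 5: 119839 / 5 = 23967.80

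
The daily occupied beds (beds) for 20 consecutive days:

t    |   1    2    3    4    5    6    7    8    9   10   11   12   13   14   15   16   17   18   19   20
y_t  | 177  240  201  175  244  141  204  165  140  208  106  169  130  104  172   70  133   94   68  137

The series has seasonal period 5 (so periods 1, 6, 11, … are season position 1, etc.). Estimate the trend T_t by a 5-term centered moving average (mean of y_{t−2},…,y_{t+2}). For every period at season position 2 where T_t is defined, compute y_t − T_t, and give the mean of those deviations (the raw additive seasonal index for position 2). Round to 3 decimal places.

Season position 2 occurs at t = 7, 12, 17 (where T_t is defined).
t=7: T_7 = 178.80000; y_7 − T_7 = 204 − 178.80000 = 25.20000
t=12: T_12 = 143.40000; y_12 − T_12 = 169 − 143.40000 = 25.60000
t=17: T_17 = 107.40000; y_17 − T_17 = 133 − 107.40000 = 25.60000
Mean deviation: (25.20000 + 25.60000 + 25.60000) / 3 = 25.467

25.467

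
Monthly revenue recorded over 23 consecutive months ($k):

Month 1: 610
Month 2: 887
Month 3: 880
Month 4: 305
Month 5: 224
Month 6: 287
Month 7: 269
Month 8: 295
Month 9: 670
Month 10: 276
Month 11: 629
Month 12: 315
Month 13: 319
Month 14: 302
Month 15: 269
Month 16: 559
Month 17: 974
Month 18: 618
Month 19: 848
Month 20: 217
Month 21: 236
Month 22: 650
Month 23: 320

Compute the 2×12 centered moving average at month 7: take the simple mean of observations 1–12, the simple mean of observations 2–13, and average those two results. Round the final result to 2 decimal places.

Sum over 1–12: 610 + 887 + 880 + 305 + 224 + 287 + 269 + 295 + 670 + 276 + 629 + 315 = 5647
Sum over 2–13: 887 + 880 + 305 + 224 + 287 + 269 + 295 + 670 + 276 + 629 + 315 + 319 = 5356
CMA at t=7 = (5647 + 5356) / (2·12) = 11003 / 24 = 458.46

458.46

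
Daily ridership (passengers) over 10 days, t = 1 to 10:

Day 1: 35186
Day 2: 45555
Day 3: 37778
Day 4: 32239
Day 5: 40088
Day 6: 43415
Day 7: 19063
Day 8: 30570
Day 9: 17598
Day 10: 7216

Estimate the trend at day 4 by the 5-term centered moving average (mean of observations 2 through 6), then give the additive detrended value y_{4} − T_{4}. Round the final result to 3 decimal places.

Trend T_4 = (45555 + 37778 + 32239 + 40088 + 43415) / 5 = 199075/5 = 39815.00000
Detrended value: 32239 − 39815.00000 = -7576.000

-7576.000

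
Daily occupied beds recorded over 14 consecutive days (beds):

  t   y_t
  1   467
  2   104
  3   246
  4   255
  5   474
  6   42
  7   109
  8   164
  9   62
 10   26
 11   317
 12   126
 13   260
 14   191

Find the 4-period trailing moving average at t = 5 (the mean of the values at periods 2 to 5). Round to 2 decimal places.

269.75

Sum of periods 2–5: 104 + 246 + 255 + 474 = 1079
Divide by 4: 1079 / 4 = 269.75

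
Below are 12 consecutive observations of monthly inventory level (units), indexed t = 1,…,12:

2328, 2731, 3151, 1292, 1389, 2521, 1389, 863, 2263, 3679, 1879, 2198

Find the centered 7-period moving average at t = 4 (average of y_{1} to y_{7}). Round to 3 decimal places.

Sum of periods 1–7: 2328 + 2731 + 3151 + 1292 + 1389 + 2521 + 1389 = 14801
Divide by 7: 14801 / 7 = 2114.429

2114.429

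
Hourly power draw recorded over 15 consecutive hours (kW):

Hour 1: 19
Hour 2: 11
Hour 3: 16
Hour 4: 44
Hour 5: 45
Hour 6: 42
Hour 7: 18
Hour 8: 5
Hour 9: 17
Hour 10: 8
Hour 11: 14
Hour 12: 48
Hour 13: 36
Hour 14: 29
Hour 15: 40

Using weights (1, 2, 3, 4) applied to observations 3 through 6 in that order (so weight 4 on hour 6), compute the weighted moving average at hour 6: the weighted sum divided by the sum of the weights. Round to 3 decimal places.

Weighted sum: 1·16 + 2·44 + 3·45 + 4·42 = 16 + 88 + 135 + 168 = 407
Weight total: 1 + 2 + 3 + 4 = 10
WMA = 407 / 10 = 40.700

40.700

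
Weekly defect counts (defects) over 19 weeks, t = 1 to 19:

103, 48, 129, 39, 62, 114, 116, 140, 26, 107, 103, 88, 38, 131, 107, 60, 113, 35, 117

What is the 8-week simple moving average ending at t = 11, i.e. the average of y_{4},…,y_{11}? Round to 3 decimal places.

88.375

Sum of periods 4–11: 39 + 62 + 114 + 116 + 140 + 26 + 107 + 103 = 707
Divide by 8: 707 / 8 = 88.375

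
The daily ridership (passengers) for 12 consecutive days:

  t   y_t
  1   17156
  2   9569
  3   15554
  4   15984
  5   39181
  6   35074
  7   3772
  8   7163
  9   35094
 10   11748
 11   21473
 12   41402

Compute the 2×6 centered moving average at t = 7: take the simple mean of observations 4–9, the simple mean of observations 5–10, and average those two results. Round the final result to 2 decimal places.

22358.33

Sum over 4–9: 15984 + 39181 + 35074 + 3772 + 7163 + 35094 = 136268
Sum over 5–10: 39181 + 35074 + 3772 + 7163 + 35094 + 11748 = 132032
CMA at t=7 = (136268 + 132032) / (2·6) = 268300 / 12 = 22358.33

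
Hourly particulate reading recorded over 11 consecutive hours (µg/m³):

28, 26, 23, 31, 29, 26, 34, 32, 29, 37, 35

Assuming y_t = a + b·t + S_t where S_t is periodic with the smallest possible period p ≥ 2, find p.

3

First differences y_{t+1} − y_t: -2, -3, 8, -2, -3, 8, -2, -3, …
The difference pattern repeats every 3 terms and not for any smaller step, so p = 3.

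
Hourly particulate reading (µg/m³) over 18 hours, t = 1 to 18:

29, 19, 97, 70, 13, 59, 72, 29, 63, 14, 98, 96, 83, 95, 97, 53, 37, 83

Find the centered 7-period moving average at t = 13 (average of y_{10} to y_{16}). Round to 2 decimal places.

Sum of periods 10–16: 14 + 98 + 96 + 83 + 95 + 97 + 53 = 536
Divide by 7: 536 / 7 = 76.57

76.57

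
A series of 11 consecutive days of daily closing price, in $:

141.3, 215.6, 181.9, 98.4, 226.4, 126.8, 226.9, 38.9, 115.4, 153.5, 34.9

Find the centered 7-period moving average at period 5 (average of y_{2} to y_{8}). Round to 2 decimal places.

Sum of periods 2–8: 215.6 + 181.9 + 98.4 + 226.4 + 126.8 + 226.9 + 38.9 = 1114.9
Divide by 7: 1114.9 / 7 = 159.27

159.27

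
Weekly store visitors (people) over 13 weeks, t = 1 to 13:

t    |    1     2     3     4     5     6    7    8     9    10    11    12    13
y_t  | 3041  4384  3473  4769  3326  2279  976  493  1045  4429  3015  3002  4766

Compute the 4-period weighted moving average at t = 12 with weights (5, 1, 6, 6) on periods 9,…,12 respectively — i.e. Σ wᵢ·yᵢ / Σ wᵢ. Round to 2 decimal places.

Weighted sum: 5·1045 + 1·4429 + 6·3015 + 6·3002 = 5225 + 4429 + 18090 + 18012 = 45756
Weight total: 5 + 1 + 6 + 6 = 18
WMA = 45756 / 18 = 2542.00

2542.00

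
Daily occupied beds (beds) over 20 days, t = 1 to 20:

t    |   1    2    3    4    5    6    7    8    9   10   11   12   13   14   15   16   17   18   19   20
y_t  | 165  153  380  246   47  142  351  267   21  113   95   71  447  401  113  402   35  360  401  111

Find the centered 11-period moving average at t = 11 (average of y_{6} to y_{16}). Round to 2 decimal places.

220.27

Sum of periods 6–16: 142 + 351 + 267 + 21 + 113 + 95 + 71 + 447 + 401 + 113 + 402 = 2423
Divide by 11: 2423 / 11 = 220.27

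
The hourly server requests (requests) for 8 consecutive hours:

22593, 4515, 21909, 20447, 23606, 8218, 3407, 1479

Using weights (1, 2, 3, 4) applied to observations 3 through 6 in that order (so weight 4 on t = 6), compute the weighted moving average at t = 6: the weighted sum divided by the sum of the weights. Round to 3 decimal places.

16649.300

Weighted sum: 1·21909 + 2·20447 + 3·23606 + 4·8218 = 21909 + 40894 + 70818 + 32872 = 166493
Weight total: 1 + 2 + 3 + 4 = 10
WMA = 166493 / 10 = 16649.300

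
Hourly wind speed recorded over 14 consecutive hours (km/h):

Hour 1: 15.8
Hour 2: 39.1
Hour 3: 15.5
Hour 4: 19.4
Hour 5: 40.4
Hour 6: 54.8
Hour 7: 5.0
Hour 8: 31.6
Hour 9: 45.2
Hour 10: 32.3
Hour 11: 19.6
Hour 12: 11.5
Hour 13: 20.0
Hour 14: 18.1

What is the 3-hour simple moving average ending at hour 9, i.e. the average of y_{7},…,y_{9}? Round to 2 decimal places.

27.27

Sum of periods 7–9: 5.0 + 31.6 + 45.2 = 81.8
Divide by 3: 81.8 / 3 = 27.27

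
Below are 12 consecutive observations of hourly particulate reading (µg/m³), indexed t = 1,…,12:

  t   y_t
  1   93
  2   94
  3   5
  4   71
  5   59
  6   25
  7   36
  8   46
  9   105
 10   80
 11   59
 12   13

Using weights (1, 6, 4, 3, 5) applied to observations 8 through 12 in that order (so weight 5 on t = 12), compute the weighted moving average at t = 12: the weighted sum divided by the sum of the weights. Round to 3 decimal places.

65.158

Weighted sum: 1·46 + 6·105 + 4·80 + 3·59 + 5·13 = 46 + 630 + 320 + 177 + 65 = 1238
Weight total: 1 + 6 + 4 + 3 + 5 = 19
WMA = 1238 / 19 = 65.158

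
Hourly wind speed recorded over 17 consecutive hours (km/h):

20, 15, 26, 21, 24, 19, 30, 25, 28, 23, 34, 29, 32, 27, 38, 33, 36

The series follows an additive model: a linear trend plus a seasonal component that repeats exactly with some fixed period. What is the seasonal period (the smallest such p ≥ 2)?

4

First differences y_{t+1} − y_t: -5, 11, -5, 3, -5, 11, -5, 3, -5, 11, …
The difference pattern repeats every 4 terms and not for any smaller step, so p = 4.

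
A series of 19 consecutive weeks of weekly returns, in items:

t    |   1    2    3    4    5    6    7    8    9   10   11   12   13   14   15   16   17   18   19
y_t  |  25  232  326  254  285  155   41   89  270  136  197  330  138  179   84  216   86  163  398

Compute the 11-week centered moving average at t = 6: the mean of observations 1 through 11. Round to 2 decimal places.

182.73

Sum of periods 1–11: 25 + 232 + 326 + 254 + 285 + 155 + 41 + 89 + 270 + 136 + 197 = 2010
Divide by 11: 2010 / 11 = 182.73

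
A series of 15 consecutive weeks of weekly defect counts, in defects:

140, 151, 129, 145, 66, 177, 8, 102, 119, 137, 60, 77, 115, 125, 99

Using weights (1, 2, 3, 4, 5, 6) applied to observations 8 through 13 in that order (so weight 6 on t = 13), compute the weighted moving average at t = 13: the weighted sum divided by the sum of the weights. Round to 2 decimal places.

98.38

Weighted sum: 1·102 + 2·119 + 3·137 + 4·60 + 5·77 + 6·115 = 102 + 238 + 411 + 240 + 385 + 690 = 2066
Weight total: 1 + 2 + 3 + 4 + 5 + 6 = 21
WMA = 2066 / 21 = 98.38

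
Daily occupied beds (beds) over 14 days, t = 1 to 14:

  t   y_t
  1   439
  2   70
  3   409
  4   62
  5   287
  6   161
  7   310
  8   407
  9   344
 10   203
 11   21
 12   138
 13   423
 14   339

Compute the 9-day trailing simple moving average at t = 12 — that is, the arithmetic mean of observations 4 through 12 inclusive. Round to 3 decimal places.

Sum of periods 4–12: 62 + 287 + 161 + 310 + 407 + 344 + 203 + 21 + 138 = 1933
Divide by 9: 1933 / 9 = 214.778

214.778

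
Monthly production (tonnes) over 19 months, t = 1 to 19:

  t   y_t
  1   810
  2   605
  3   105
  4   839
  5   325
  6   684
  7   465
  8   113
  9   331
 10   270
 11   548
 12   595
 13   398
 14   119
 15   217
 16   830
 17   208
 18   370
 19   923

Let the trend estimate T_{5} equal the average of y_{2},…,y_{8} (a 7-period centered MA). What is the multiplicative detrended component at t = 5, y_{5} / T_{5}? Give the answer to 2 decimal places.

Trend T_5 = (605 + 105 + 839 + 325 + 684 + 465 + 113) / 7 = 3136/7 = 448.0000
Ratio to trend: 325 / 448.0000 = 0.73

0.73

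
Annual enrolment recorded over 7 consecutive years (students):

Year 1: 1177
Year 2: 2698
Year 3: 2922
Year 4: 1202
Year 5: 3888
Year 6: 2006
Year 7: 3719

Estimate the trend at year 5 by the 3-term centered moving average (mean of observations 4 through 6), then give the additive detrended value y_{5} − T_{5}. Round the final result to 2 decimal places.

Trend T_5 = (1202 + 3888 + 2006) / 3 = 7096/3 = 2365.3333
Detrended value: 3888 − 2365.3333 = 1522.67

1522.67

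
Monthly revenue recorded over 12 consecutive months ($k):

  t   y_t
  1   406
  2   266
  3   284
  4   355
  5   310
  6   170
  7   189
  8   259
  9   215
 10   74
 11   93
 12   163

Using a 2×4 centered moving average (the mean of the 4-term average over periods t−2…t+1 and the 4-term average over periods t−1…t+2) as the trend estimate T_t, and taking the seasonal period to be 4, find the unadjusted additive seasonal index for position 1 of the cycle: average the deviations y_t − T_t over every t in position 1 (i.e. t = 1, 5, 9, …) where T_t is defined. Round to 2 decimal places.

42.44

Season position 1 occurs at t = 5, 9 (where T_t is defined).
t=5: T_5 = 267.8750; y_5 − T_5 = 310 − 267.8750 = 42.1250
t=9: T_9 = 172.2500; y_9 − T_9 = 215 − 172.2500 = 42.7500
Mean deviation: (42.1250 + 42.7500) / 2 = 42.44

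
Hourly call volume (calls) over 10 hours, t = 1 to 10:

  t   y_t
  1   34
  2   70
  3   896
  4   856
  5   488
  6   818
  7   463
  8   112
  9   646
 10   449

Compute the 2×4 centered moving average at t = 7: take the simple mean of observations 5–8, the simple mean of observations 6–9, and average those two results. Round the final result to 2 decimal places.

Sum over 5–8: 488 + 818 + 463 + 112 = 1881
Sum over 6–9: 818 + 463 + 112 + 646 = 2039
CMA at t=7 = (1881 + 2039) / (2·4) = 3920 / 8 = 490.00

490.00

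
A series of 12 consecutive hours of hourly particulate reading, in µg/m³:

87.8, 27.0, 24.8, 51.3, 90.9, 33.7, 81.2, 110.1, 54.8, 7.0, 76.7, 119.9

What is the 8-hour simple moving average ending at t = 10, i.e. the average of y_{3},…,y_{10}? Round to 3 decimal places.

56.725

Sum of periods 3–10: 24.8 + 51.3 + 90.9 + 33.7 + 81.2 + 110.1 + 54.8 + 7.0 = 453.8
Divide by 8: 453.8 / 8 = 56.725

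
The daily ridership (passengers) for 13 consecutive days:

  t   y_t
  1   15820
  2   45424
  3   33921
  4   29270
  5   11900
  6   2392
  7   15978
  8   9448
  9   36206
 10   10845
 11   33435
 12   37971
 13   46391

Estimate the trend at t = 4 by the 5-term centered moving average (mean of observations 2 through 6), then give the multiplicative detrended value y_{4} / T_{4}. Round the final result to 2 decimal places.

1.19

Trend T_4 = (45424 + 33921 + 29270 + 11900 + 2392) / 5 = 122907/5 = 24581.4000
Ratio to trend: 29270 / 24581.4000 = 1.19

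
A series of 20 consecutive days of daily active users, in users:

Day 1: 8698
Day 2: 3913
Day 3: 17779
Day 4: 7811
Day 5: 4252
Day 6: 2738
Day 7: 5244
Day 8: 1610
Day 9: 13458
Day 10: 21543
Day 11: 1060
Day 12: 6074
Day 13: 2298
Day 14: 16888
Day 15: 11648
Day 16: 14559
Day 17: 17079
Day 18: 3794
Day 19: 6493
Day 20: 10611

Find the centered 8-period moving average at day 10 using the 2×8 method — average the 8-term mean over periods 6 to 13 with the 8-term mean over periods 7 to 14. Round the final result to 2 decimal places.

7637.50

Sum over 6–13: 2738 + 5244 + 1610 + 13458 + 21543 + 1060 + 6074 + 2298 = 54025
Sum over 7–14: 5244 + 1610 + 13458 + 21543 + 1060 + 6074 + 2298 + 16888 = 68175
CMA at t=10 = (54025 + 68175) / (2·8) = 122200 / 16 = 7637.50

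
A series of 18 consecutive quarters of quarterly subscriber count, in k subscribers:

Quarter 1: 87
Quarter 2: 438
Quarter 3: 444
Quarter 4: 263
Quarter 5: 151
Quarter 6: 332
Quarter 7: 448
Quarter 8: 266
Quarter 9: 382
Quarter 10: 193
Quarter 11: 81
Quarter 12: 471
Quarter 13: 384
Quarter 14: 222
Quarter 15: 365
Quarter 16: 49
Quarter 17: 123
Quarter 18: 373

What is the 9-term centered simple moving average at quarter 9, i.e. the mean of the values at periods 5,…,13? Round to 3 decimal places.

300.889

Sum of periods 5–13: 151 + 332 + 448 + 266 + 382 + 193 + 81 + 471 + 384 = 2708
Divide by 9: 2708 / 9 = 300.889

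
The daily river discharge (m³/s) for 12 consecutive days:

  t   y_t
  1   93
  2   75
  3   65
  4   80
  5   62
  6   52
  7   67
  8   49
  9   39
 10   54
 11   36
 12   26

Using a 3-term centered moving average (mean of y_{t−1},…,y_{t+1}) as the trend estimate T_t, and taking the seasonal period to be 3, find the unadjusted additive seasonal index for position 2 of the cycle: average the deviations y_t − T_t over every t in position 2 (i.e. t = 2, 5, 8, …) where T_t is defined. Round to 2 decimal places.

-2.67

Season position 2 occurs at t = 2, 5, 8, 11 (where T_t is defined).
t=2: T_2 = 77.6667; y_2 − T_2 = 75 − 77.6667 = -2.6667
t=5: T_5 = 64.6667; y_5 − T_5 = 62 − 64.6667 = -2.6667
t=8: T_8 = 51.6667; y_8 − T_8 = 49 − 51.6667 = -2.6667
t=11: T_11 = 38.6667; y_11 − T_11 = 36 − 38.6667 = -2.6667
Mean deviation: (-2.6667 + -2.6667 + -2.6667 + -2.6667) / 4 = -2.67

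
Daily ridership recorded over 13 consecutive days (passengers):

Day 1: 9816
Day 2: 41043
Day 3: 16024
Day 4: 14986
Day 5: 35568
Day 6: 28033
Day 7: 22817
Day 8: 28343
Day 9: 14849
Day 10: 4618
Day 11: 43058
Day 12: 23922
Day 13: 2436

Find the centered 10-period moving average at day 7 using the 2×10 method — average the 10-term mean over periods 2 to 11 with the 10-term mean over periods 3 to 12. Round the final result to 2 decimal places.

Sum over 2–11: 41043 + 16024 + 14986 + 35568 + 28033 + 22817 + 28343 + 14849 + 4618 + 43058 = 249339
Sum over 3–12: 16024 + 14986 + 35568 + 28033 + 22817 + 28343 + 14849 + 4618 + 43058 + 23922 = 232218
CMA at t=7 = (249339 + 232218) / (2·10) = 481557 / 20 = 24077.85

24077.85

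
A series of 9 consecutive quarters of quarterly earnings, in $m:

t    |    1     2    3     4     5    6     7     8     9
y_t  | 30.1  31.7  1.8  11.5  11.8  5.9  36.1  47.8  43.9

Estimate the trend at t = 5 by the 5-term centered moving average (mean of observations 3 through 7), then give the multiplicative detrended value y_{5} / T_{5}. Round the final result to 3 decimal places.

0.879

Trend T_5 = (1.8 + 11.5 + 11.8 + 5.9 + 36.1) / 5 = 67.1/5 = 13.42000
Ratio to trend: 11.8 / 13.42000 = 0.879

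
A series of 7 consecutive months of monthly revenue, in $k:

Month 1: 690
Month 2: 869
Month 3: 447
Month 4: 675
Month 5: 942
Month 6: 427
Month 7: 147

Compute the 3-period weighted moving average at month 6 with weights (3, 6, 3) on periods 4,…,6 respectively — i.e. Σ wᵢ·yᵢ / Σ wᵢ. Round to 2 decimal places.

Weighted sum: 3·675 + 6·942 + 3·427 = 2025 + 5652 + 1281 = 8958
Weight total: 3 + 6 + 3 = 12
WMA = 8958 / 12 = 746.50

746.50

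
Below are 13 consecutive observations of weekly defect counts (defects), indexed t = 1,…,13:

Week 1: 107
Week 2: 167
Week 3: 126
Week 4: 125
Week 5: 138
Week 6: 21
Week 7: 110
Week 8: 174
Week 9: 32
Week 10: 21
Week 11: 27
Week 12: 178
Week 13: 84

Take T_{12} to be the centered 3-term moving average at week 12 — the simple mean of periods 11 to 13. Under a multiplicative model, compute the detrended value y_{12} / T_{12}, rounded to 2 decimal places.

Trend T_12 = (27 + 178 + 84) / 3 = 289/3 = 96.3333
Ratio to trend: 178 / 96.3333 = 1.85

1.85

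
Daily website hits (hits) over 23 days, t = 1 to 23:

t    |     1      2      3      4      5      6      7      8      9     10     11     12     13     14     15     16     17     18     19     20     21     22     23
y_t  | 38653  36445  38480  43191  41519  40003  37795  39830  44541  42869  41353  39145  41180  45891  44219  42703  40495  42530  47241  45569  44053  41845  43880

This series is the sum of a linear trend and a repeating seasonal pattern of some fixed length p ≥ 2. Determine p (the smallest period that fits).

First differences y_{t+1} − y_t: -2208, 2035, 4711, -1672, -1516, -2208, 2035, 4711, -1672, -1516, -2208, 2035, …
The difference pattern repeats every 5 terms and not for any smaller step, so p = 5.

5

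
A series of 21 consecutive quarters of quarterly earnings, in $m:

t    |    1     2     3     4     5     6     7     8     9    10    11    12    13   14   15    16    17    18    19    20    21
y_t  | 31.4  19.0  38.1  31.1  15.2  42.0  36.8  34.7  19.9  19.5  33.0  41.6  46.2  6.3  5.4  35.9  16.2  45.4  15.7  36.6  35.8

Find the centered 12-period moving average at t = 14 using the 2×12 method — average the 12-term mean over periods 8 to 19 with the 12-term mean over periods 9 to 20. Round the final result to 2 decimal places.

26.73

Sum over 8–19: 34.7 + 19.9 + 19.5 + 33.0 + 41.6 + 46.2 + 6.3 + 5.4 + 35.9 + 16.2 + 45.4 + 15.7 = 319.8
Sum over 9–20: 19.9 + 19.5 + 33.0 + 41.6 + 46.2 + 6.3 + 5.4 + 35.9 + 16.2 + 45.4 + 15.7 + 36.6 = 321.7
CMA at t=14 = (319.8 + 321.7) / (2·12) = 641.5 / 24 = 26.73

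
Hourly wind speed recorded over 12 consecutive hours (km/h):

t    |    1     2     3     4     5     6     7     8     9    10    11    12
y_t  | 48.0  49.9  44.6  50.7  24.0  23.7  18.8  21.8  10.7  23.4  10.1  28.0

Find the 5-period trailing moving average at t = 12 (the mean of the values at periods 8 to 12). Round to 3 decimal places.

18.800

Sum of periods 8–12: 21.8 + 10.7 + 23.4 + 10.1 + 28.0 = 94.0
Divide by 5: 94.0 / 5 = 18.800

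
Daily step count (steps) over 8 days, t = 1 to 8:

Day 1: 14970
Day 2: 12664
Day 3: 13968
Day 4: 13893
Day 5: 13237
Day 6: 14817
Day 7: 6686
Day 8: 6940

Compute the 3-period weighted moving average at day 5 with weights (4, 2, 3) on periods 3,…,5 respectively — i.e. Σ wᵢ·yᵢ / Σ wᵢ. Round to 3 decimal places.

13707.667

Weighted sum: 4·13968 + 2·13893 + 3·13237 = 55872 + 27786 + 39711 = 123369
Weight total: 4 + 2 + 3 = 9
WMA = 123369 / 9 = 13707.667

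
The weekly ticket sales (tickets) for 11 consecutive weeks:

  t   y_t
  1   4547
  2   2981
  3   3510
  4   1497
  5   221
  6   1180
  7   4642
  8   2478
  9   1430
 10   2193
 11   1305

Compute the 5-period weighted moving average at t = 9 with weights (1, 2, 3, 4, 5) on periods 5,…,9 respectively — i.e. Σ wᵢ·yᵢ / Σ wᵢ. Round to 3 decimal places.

2237.933

Weighted sum: 1·221 + 2·1180 + 3·4642 + 4·2478 + 5·1430 = 221 + 2360 + 13926 + 9912 + 7150 = 33569
Weight total: 1 + 2 + 3 + 4 + 5 = 15
WMA = 33569 / 15 = 2237.933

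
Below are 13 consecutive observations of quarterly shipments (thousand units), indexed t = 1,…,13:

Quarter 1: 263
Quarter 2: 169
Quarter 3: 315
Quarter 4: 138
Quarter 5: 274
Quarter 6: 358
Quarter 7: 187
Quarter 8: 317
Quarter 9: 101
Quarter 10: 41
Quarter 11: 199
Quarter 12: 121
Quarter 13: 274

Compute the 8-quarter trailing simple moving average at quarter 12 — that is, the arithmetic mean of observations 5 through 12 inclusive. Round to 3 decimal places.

199.750

Sum of periods 5–12: 274 + 358 + 187 + 317 + 101 + 41 + 199 + 121 = 1598
Divide by 8: 1598 / 8 = 199.750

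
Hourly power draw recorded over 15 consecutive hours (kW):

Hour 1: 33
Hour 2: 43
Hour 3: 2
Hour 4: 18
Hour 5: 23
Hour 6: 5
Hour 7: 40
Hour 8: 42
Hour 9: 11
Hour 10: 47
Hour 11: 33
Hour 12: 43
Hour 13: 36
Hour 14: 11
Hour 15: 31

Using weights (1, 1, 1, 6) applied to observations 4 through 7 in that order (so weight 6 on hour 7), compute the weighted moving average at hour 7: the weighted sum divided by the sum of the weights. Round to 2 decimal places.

Weighted sum: 1·18 + 1·23 + 1·5 + 6·40 = 18 + 23 + 5 + 240 = 286
Weight total: 1 + 1 + 1 + 6 = 9
WMA = 286 / 9 = 31.78

31.78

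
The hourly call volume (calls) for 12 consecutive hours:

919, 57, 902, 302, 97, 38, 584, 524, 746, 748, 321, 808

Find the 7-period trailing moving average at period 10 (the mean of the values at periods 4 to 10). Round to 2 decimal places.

Sum of periods 4–10: 302 + 97 + 38 + 584 + 524 + 746 + 748 = 3039
Divide by 7: 3039 / 7 = 434.14

434.14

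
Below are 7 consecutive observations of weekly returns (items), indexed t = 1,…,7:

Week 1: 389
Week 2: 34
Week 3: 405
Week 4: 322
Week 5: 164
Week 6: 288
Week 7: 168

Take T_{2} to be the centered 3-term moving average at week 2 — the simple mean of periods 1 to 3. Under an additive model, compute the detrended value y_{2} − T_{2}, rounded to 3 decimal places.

Trend T_2 = (389 + 34 + 405) / 3 = 828/3 = 276.00000
Detrended value: 34 − 276.00000 = -242.000

-242.000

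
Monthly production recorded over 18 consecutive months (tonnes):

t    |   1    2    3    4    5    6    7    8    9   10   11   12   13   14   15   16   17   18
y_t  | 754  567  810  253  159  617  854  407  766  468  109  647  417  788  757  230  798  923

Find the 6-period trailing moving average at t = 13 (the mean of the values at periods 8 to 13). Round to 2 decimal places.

Sum of periods 8–13: 407 + 766 + 468 + 109 + 647 + 417 = 2814
Divide by 6: 2814 / 6 = 469.00

469.00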